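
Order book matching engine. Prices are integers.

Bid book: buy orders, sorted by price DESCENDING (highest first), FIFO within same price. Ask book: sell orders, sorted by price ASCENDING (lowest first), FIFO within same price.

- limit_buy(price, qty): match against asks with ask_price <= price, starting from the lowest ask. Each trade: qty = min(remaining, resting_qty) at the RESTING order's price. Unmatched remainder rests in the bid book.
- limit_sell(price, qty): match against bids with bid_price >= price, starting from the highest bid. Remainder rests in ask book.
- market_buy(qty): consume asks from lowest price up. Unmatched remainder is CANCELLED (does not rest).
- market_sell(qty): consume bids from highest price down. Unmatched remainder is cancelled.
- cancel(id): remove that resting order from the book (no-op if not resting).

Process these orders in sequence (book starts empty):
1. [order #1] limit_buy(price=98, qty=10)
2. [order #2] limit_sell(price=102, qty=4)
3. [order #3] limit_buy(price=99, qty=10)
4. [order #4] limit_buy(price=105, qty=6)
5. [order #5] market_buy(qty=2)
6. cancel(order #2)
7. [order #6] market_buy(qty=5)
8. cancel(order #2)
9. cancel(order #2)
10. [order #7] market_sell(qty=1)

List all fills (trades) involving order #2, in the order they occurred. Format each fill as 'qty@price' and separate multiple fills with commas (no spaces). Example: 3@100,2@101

Answer: 4@102

Derivation:
After op 1 [order #1] limit_buy(price=98, qty=10): fills=none; bids=[#1:10@98] asks=[-]
After op 2 [order #2] limit_sell(price=102, qty=4): fills=none; bids=[#1:10@98] asks=[#2:4@102]
After op 3 [order #3] limit_buy(price=99, qty=10): fills=none; bids=[#3:10@99 #1:10@98] asks=[#2:4@102]
After op 4 [order #4] limit_buy(price=105, qty=6): fills=#4x#2:4@102; bids=[#4:2@105 #3:10@99 #1:10@98] asks=[-]
After op 5 [order #5] market_buy(qty=2): fills=none; bids=[#4:2@105 #3:10@99 #1:10@98] asks=[-]
After op 6 cancel(order #2): fills=none; bids=[#4:2@105 #3:10@99 #1:10@98] asks=[-]
After op 7 [order #6] market_buy(qty=5): fills=none; bids=[#4:2@105 #3:10@99 #1:10@98] asks=[-]
After op 8 cancel(order #2): fills=none; bids=[#4:2@105 #3:10@99 #1:10@98] asks=[-]
After op 9 cancel(order #2): fills=none; bids=[#4:2@105 #3:10@99 #1:10@98] asks=[-]
After op 10 [order #7] market_sell(qty=1): fills=#4x#7:1@105; bids=[#4:1@105 #3:10@99 #1:10@98] asks=[-]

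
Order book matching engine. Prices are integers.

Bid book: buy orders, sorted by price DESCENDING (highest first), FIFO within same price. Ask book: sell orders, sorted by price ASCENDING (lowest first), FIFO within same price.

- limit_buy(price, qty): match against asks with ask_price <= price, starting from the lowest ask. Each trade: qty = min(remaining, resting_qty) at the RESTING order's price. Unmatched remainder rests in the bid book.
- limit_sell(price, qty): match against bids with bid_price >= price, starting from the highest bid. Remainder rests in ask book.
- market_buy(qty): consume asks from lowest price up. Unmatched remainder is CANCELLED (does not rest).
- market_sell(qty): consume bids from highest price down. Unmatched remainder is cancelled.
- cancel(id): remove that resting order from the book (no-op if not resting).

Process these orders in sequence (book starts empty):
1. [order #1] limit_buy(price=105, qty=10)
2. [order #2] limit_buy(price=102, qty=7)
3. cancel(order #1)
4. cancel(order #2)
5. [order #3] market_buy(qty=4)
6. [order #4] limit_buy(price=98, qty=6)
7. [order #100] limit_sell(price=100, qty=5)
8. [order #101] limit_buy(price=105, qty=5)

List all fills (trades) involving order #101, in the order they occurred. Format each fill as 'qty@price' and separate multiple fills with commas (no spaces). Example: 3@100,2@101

After op 1 [order #1] limit_buy(price=105, qty=10): fills=none; bids=[#1:10@105] asks=[-]
After op 2 [order #2] limit_buy(price=102, qty=7): fills=none; bids=[#1:10@105 #2:7@102] asks=[-]
After op 3 cancel(order #1): fills=none; bids=[#2:7@102] asks=[-]
After op 4 cancel(order #2): fills=none; bids=[-] asks=[-]
After op 5 [order #3] market_buy(qty=4): fills=none; bids=[-] asks=[-]
After op 6 [order #4] limit_buy(price=98, qty=6): fills=none; bids=[#4:6@98] asks=[-]
After op 7 [order #100] limit_sell(price=100, qty=5): fills=none; bids=[#4:6@98] asks=[#100:5@100]
After op 8 [order #101] limit_buy(price=105, qty=5): fills=#101x#100:5@100; bids=[#4:6@98] asks=[-]

Answer: 5@100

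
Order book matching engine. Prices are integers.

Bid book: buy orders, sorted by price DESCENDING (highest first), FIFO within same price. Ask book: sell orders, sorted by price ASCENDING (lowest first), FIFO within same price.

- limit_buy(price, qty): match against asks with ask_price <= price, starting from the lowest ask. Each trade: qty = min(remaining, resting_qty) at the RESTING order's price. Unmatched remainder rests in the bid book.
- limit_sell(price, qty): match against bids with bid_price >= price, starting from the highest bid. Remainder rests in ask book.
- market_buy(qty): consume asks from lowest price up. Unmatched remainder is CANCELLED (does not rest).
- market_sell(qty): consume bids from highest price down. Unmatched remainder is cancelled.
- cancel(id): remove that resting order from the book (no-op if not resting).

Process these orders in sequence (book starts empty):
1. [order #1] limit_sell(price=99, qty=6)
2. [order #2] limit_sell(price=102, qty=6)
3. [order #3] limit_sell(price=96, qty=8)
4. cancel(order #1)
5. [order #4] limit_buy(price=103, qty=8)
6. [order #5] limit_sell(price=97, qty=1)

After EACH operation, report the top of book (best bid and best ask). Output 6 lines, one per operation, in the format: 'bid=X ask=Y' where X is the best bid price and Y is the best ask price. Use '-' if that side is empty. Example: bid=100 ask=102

Answer: bid=- ask=99
bid=- ask=99
bid=- ask=96
bid=- ask=96
bid=- ask=102
bid=- ask=97

Derivation:
After op 1 [order #1] limit_sell(price=99, qty=6): fills=none; bids=[-] asks=[#1:6@99]
After op 2 [order #2] limit_sell(price=102, qty=6): fills=none; bids=[-] asks=[#1:6@99 #2:6@102]
After op 3 [order #3] limit_sell(price=96, qty=8): fills=none; bids=[-] asks=[#3:8@96 #1:6@99 #2:6@102]
After op 4 cancel(order #1): fills=none; bids=[-] asks=[#3:8@96 #2:6@102]
After op 5 [order #4] limit_buy(price=103, qty=8): fills=#4x#3:8@96; bids=[-] asks=[#2:6@102]
After op 6 [order #5] limit_sell(price=97, qty=1): fills=none; bids=[-] asks=[#5:1@97 #2:6@102]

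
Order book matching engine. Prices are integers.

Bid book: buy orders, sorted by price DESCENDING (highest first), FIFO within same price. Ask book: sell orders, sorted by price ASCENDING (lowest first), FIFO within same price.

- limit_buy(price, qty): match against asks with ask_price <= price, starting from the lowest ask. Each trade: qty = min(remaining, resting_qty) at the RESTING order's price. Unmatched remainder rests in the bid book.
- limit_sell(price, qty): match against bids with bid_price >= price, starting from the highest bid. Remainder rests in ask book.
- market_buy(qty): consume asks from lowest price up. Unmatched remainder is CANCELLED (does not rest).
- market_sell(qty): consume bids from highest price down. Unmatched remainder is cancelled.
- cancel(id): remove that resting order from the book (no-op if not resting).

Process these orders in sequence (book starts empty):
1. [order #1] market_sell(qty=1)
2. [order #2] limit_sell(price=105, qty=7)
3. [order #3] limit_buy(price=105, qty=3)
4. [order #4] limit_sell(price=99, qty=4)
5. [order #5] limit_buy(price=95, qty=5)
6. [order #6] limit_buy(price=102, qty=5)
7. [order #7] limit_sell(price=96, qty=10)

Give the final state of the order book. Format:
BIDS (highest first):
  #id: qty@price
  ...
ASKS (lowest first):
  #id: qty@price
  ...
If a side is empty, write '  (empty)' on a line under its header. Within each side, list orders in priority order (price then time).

After op 1 [order #1] market_sell(qty=1): fills=none; bids=[-] asks=[-]
After op 2 [order #2] limit_sell(price=105, qty=7): fills=none; bids=[-] asks=[#2:7@105]
After op 3 [order #3] limit_buy(price=105, qty=3): fills=#3x#2:3@105; bids=[-] asks=[#2:4@105]
After op 4 [order #4] limit_sell(price=99, qty=4): fills=none; bids=[-] asks=[#4:4@99 #2:4@105]
After op 5 [order #5] limit_buy(price=95, qty=5): fills=none; bids=[#5:5@95] asks=[#4:4@99 #2:4@105]
After op 6 [order #6] limit_buy(price=102, qty=5): fills=#6x#4:4@99; bids=[#6:1@102 #5:5@95] asks=[#2:4@105]
After op 7 [order #7] limit_sell(price=96, qty=10): fills=#6x#7:1@102; bids=[#5:5@95] asks=[#7:9@96 #2:4@105]

Answer: BIDS (highest first):
  #5: 5@95
ASKS (lowest first):
  #7: 9@96
  #2: 4@105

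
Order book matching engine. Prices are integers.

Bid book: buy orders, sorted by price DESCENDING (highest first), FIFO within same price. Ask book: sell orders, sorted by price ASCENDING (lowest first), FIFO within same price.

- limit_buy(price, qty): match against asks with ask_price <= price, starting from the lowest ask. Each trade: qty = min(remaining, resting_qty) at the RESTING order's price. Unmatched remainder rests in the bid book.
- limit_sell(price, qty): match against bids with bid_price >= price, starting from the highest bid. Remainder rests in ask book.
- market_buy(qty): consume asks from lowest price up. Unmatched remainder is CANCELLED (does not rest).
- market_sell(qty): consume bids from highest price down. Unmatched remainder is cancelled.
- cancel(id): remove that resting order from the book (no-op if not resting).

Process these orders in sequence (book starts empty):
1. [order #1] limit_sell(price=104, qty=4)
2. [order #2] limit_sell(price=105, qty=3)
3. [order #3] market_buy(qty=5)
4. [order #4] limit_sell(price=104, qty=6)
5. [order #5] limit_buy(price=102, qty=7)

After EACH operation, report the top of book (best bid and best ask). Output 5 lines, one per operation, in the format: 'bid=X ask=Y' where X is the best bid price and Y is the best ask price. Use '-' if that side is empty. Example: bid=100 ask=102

After op 1 [order #1] limit_sell(price=104, qty=4): fills=none; bids=[-] asks=[#1:4@104]
After op 2 [order #2] limit_sell(price=105, qty=3): fills=none; bids=[-] asks=[#1:4@104 #2:3@105]
After op 3 [order #3] market_buy(qty=5): fills=#3x#1:4@104 #3x#2:1@105; bids=[-] asks=[#2:2@105]
After op 4 [order #4] limit_sell(price=104, qty=6): fills=none; bids=[-] asks=[#4:6@104 #2:2@105]
After op 5 [order #5] limit_buy(price=102, qty=7): fills=none; bids=[#5:7@102] asks=[#4:6@104 #2:2@105]

Answer: bid=- ask=104
bid=- ask=104
bid=- ask=105
bid=- ask=104
bid=102 ask=104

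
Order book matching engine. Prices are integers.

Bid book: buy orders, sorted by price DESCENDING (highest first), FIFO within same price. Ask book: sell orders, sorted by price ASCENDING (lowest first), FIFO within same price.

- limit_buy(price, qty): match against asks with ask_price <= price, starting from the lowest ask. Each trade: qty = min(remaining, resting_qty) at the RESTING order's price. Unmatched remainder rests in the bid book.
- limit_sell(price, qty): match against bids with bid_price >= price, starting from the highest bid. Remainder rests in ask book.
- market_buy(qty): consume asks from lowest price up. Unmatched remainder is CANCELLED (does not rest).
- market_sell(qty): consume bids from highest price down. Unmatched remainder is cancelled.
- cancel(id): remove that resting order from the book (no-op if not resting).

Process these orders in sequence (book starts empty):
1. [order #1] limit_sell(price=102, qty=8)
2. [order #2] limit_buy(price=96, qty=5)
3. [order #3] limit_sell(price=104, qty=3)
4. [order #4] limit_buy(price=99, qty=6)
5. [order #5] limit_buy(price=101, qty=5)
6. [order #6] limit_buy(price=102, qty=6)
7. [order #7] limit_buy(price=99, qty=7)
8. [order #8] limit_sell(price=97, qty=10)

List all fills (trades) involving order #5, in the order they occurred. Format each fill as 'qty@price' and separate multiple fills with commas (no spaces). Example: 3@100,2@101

After op 1 [order #1] limit_sell(price=102, qty=8): fills=none; bids=[-] asks=[#1:8@102]
After op 2 [order #2] limit_buy(price=96, qty=5): fills=none; bids=[#2:5@96] asks=[#1:8@102]
After op 3 [order #3] limit_sell(price=104, qty=3): fills=none; bids=[#2:5@96] asks=[#1:8@102 #3:3@104]
After op 4 [order #4] limit_buy(price=99, qty=6): fills=none; bids=[#4:6@99 #2:5@96] asks=[#1:8@102 #3:3@104]
After op 5 [order #5] limit_buy(price=101, qty=5): fills=none; bids=[#5:5@101 #4:6@99 #2:5@96] asks=[#1:8@102 #3:3@104]
After op 6 [order #6] limit_buy(price=102, qty=6): fills=#6x#1:6@102; bids=[#5:5@101 #4:6@99 #2:5@96] asks=[#1:2@102 #3:3@104]
After op 7 [order #7] limit_buy(price=99, qty=7): fills=none; bids=[#5:5@101 #4:6@99 #7:7@99 #2:5@96] asks=[#1:2@102 #3:3@104]
After op 8 [order #8] limit_sell(price=97, qty=10): fills=#5x#8:5@101 #4x#8:5@99; bids=[#4:1@99 #7:7@99 #2:5@96] asks=[#1:2@102 #3:3@104]

Answer: 5@101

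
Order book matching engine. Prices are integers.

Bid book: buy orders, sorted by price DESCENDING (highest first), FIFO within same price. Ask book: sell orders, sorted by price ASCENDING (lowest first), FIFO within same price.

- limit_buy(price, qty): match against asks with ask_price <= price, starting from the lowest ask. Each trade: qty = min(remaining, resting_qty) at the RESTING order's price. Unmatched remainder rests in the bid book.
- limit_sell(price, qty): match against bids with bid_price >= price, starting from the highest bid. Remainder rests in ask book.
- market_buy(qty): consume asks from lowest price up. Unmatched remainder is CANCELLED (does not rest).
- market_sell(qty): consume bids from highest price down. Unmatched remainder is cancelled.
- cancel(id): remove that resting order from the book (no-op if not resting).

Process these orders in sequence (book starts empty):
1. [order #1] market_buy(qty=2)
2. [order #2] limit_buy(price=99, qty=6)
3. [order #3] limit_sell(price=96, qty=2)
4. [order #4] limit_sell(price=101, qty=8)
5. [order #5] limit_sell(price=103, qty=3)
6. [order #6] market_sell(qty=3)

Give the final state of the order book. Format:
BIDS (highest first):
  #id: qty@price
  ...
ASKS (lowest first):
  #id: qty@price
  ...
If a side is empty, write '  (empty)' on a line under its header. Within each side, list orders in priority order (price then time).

After op 1 [order #1] market_buy(qty=2): fills=none; bids=[-] asks=[-]
After op 2 [order #2] limit_buy(price=99, qty=6): fills=none; bids=[#2:6@99] asks=[-]
After op 3 [order #3] limit_sell(price=96, qty=2): fills=#2x#3:2@99; bids=[#2:4@99] asks=[-]
After op 4 [order #4] limit_sell(price=101, qty=8): fills=none; bids=[#2:4@99] asks=[#4:8@101]
After op 5 [order #5] limit_sell(price=103, qty=3): fills=none; bids=[#2:4@99] asks=[#4:8@101 #5:3@103]
After op 6 [order #6] market_sell(qty=3): fills=#2x#6:3@99; bids=[#2:1@99] asks=[#4:8@101 #5:3@103]

Answer: BIDS (highest first):
  #2: 1@99
ASKS (lowest first):
  #4: 8@101
  #5: 3@103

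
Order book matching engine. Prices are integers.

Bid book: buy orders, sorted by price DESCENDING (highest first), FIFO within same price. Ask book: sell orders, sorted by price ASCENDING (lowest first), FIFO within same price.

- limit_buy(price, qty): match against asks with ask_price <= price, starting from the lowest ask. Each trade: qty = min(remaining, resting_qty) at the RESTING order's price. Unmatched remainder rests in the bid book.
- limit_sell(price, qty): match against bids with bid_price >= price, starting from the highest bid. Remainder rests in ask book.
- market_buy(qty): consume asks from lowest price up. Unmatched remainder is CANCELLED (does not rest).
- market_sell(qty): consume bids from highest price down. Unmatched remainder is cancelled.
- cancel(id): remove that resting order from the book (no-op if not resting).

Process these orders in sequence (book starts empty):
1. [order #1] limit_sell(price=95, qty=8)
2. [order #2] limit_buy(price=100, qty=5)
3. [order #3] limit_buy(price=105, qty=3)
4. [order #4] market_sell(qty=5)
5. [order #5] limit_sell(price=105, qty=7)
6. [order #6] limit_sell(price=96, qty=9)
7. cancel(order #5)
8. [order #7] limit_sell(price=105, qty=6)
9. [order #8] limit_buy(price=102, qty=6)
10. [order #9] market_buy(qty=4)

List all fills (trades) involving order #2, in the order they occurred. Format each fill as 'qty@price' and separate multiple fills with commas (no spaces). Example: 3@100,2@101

After op 1 [order #1] limit_sell(price=95, qty=8): fills=none; bids=[-] asks=[#1:8@95]
After op 2 [order #2] limit_buy(price=100, qty=5): fills=#2x#1:5@95; bids=[-] asks=[#1:3@95]
After op 3 [order #3] limit_buy(price=105, qty=3): fills=#3x#1:3@95; bids=[-] asks=[-]
After op 4 [order #4] market_sell(qty=5): fills=none; bids=[-] asks=[-]
After op 5 [order #5] limit_sell(price=105, qty=7): fills=none; bids=[-] asks=[#5:7@105]
After op 6 [order #6] limit_sell(price=96, qty=9): fills=none; bids=[-] asks=[#6:9@96 #5:7@105]
After op 7 cancel(order #5): fills=none; bids=[-] asks=[#6:9@96]
After op 8 [order #7] limit_sell(price=105, qty=6): fills=none; bids=[-] asks=[#6:9@96 #7:6@105]
After op 9 [order #8] limit_buy(price=102, qty=6): fills=#8x#6:6@96; bids=[-] asks=[#6:3@96 #7:6@105]
After op 10 [order #9] market_buy(qty=4): fills=#9x#6:3@96 #9x#7:1@105; bids=[-] asks=[#7:5@105]

Answer: 5@95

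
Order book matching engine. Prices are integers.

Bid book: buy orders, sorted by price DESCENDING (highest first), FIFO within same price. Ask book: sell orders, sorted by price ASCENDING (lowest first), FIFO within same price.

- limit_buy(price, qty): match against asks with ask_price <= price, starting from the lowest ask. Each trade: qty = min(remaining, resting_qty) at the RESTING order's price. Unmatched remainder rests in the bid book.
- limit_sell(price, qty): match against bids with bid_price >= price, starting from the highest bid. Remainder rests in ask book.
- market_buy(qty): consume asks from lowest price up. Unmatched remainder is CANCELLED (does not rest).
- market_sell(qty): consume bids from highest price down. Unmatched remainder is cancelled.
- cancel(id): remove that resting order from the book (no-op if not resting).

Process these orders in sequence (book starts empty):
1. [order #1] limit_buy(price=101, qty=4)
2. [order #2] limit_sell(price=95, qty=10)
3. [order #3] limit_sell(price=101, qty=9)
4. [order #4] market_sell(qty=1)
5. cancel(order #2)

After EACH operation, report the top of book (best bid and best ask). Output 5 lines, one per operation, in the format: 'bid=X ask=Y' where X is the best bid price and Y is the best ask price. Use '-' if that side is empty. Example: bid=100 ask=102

Answer: bid=101 ask=-
bid=- ask=95
bid=- ask=95
bid=- ask=95
bid=- ask=101

Derivation:
After op 1 [order #1] limit_buy(price=101, qty=4): fills=none; bids=[#1:4@101] asks=[-]
After op 2 [order #2] limit_sell(price=95, qty=10): fills=#1x#2:4@101; bids=[-] asks=[#2:6@95]
After op 3 [order #3] limit_sell(price=101, qty=9): fills=none; bids=[-] asks=[#2:6@95 #3:9@101]
After op 4 [order #4] market_sell(qty=1): fills=none; bids=[-] asks=[#2:6@95 #3:9@101]
After op 5 cancel(order #2): fills=none; bids=[-] asks=[#3:9@101]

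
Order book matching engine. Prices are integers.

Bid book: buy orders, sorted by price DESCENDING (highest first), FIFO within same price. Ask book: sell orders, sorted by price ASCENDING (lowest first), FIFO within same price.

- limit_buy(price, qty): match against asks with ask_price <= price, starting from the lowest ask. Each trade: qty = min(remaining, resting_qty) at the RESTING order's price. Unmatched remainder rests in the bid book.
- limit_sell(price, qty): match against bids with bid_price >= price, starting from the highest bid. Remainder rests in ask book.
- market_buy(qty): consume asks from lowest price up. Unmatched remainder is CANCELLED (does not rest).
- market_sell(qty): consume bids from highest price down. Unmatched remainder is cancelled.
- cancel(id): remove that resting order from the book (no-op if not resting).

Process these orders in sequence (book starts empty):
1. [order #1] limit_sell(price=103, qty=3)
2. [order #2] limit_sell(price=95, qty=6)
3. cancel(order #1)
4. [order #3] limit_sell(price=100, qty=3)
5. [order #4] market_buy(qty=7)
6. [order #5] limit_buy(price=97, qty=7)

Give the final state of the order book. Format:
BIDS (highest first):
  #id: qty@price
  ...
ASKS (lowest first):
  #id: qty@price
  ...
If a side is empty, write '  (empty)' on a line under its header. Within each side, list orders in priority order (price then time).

After op 1 [order #1] limit_sell(price=103, qty=3): fills=none; bids=[-] asks=[#1:3@103]
After op 2 [order #2] limit_sell(price=95, qty=6): fills=none; bids=[-] asks=[#2:6@95 #1:3@103]
After op 3 cancel(order #1): fills=none; bids=[-] asks=[#2:6@95]
After op 4 [order #3] limit_sell(price=100, qty=3): fills=none; bids=[-] asks=[#2:6@95 #3:3@100]
After op 5 [order #4] market_buy(qty=7): fills=#4x#2:6@95 #4x#3:1@100; bids=[-] asks=[#3:2@100]
After op 6 [order #5] limit_buy(price=97, qty=7): fills=none; bids=[#5:7@97] asks=[#3:2@100]

Answer: BIDS (highest first):
  #5: 7@97
ASKS (lowest first):
  #3: 2@100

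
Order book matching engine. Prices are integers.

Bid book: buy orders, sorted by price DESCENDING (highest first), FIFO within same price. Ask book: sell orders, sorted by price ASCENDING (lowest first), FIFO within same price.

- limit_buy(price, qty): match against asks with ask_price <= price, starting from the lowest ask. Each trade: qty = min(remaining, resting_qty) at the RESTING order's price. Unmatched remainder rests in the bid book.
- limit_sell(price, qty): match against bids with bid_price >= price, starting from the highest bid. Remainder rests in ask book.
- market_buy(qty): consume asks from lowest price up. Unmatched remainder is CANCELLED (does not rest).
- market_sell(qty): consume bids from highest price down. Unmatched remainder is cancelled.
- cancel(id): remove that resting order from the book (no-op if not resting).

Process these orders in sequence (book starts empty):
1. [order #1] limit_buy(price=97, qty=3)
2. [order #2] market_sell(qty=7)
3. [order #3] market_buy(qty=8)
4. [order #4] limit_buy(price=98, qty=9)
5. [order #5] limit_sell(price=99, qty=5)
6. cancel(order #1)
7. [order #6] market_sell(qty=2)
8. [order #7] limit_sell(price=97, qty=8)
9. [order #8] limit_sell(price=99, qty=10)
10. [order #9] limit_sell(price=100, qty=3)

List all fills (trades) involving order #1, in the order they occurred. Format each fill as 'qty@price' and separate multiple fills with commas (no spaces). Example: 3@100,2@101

Answer: 3@97

Derivation:
After op 1 [order #1] limit_buy(price=97, qty=3): fills=none; bids=[#1:3@97] asks=[-]
After op 2 [order #2] market_sell(qty=7): fills=#1x#2:3@97; bids=[-] asks=[-]
After op 3 [order #3] market_buy(qty=8): fills=none; bids=[-] asks=[-]
After op 4 [order #4] limit_buy(price=98, qty=9): fills=none; bids=[#4:9@98] asks=[-]
After op 5 [order #5] limit_sell(price=99, qty=5): fills=none; bids=[#4:9@98] asks=[#5:5@99]
After op 6 cancel(order #1): fills=none; bids=[#4:9@98] asks=[#5:5@99]
After op 7 [order #6] market_sell(qty=2): fills=#4x#6:2@98; bids=[#4:7@98] asks=[#5:5@99]
After op 8 [order #7] limit_sell(price=97, qty=8): fills=#4x#7:7@98; bids=[-] asks=[#7:1@97 #5:5@99]
After op 9 [order #8] limit_sell(price=99, qty=10): fills=none; bids=[-] asks=[#7:1@97 #5:5@99 #8:10@99]
After op 10 [order #9] limit_sell(price=100, qty=3): fills=none; bids=[-] asks=[#7:1@97 #5:5@99 #8:10@99 #9:3@100]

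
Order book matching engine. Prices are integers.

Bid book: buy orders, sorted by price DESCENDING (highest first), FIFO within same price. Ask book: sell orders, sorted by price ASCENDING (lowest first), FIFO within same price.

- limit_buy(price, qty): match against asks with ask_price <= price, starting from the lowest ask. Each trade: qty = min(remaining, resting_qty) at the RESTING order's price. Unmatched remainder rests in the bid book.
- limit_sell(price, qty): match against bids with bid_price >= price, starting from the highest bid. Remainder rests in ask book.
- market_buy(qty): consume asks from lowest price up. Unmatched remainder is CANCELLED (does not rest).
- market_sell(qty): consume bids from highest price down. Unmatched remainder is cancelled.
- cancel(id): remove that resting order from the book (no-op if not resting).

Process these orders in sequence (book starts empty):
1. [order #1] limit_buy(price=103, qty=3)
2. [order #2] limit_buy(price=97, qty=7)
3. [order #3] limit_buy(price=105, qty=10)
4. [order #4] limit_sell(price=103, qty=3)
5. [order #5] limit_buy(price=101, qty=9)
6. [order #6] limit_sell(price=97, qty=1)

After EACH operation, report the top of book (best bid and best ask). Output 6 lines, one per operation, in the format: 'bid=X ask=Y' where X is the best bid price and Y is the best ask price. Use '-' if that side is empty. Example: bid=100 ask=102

After op 1 [order #1] limit_buy(price=103, qty=3): fills=none; bids=[#1:3@103] asks=[-]
After op 2 [order #2] limit_buy(price=97, qty=7): fills=none; bids=[#1:3@103 #2:7@97] asks=[-]
After op 3 [order #3] limit_buy(price=105, qty=10): fills=none; bids=[#3:10@105 #1:3@103 #2:7@97] asks=[-]
After op 4 [order #4] limit_sell(price=103, qty=3): fills=#3x#4:3@105; bids=[#3:7@105 #1:3@103 #2:7@97] asks=[-]
After op 5 [order #5] limit_buy(price=101, qty=9): fills=none; bids=[#3:7@105 #1:3@103 #5:9@101 #2:7@97] asks=[-]
After op 6 [order #6] limit_sell(price=97, qty=1): fills=#3x#6:1@105; bids=[#3:6@105 #1:3@103 #5:9@101 #2:7@97] asks=[-]

Answer: bid=103 ask=-
bid=103 ask=-
bid=105 ask=-
bid=105 ask=-
bid=105 ask=-
bid=105 ask=-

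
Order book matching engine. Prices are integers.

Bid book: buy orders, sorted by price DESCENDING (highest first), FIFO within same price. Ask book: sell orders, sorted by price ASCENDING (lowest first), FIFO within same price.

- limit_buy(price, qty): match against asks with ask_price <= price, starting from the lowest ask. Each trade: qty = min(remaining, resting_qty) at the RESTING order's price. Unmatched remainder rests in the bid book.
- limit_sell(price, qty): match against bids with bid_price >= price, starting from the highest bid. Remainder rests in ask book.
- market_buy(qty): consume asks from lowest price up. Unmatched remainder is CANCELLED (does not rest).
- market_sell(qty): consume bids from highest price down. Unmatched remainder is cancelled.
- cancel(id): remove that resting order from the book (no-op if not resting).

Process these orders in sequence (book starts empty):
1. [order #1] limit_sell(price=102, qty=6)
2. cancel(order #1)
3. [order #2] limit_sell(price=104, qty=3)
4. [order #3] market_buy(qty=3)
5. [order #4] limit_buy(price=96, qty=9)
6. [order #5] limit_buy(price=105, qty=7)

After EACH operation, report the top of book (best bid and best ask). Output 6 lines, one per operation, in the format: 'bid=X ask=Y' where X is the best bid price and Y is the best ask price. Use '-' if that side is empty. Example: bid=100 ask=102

Answer: bid=- ask=102
bid=- ask=-
bid=- ask=104
bid=- ask=-
bid=96 ask=-
bid=105 ask=-

Derivation:
After op 1 [order #1] limit_sell(price=102, qty=6): fills=none; bids=[-] asks=[#1:6@102]
After op 2 cancel(order #1): fills=none; bids=[-] asks=[-]
After op 3 [order #2] limit_sell(price=104, qty=3): fills=none; bids=[-] asks=[#2:3@104]
After op 4 [order #3] market_buy(qty=3): fills=#3x#2:3@104; bids=[-] asks=[-]
After op 5 [order #4] limit_buy(price=96, qty=9): fills=none; bids=[#4:9@96] asks=[-]
After op 6 [order #5] limit_buy(price=105, qty=7): fills=none; bids=[#5:7@105 #4:9@96] asks=[-]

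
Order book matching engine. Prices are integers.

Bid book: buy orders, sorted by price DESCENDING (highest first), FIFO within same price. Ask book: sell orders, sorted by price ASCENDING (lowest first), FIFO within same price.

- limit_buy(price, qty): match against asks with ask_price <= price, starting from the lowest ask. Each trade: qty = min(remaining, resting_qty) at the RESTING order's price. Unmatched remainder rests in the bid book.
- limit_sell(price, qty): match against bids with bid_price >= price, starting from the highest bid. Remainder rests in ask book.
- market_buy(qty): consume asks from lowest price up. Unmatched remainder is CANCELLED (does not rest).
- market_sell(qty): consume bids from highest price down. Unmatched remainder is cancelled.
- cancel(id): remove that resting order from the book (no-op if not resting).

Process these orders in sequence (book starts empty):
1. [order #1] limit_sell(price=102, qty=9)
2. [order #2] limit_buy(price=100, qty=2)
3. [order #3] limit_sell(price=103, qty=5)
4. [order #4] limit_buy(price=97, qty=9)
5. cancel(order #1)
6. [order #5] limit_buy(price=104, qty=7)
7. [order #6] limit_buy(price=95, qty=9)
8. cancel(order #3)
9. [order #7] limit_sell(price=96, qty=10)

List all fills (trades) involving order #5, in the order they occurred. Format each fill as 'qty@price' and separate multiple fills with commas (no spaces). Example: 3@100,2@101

Answer: 5@103,2@104

Derivation:
After op 1 [order #1] limit_sell(price=102, qty=9): fills=none; bids=[-] asks=[#1:9@102]
After op 2 [order #2] limit_buy(price=100, qty=2): fills=none; bids=[#2:2@100] asks=[#1:9@102]
After op 3 [order #3] limit_sell(price=103, qty=5): fills=none; bids=[#2:2@100] asks=[#1:9@102 #3:5@103]
After op 4 [order #4] limit_buy(price=97, qty=9): fills=none; bids=[#2:2@100 #4:9@97] asks=[#1:9@102 #3:5@103]
After op 5 cancel(order #1): fills=none; bids=[#2:2@100 #4:9@97] asks=[#3:5@103]
After op 6 [order #5] limit_buy(price=104, qty=7): fills=#5x#3:5@103; bids=[#5:2@104 #2:2@100 #4:9@97] asks=[-]
After op 7 [order #6] limit_buy(price=95, qty=9): fills=none; bids=[#5:2@104 #2:2@100 #4:9@97 #6:9@95] asks=[-]
After op 8 cancel(order #3): fills=none; bids=[#5:2@104 #2:2@100 #4:9@97 #6:9@95] asks=[-]
After op 9 [order #7] limit_sell(price=96, qty=10): fills=#5x#7:2@104 #2x#7:2@100 #4x#7:6@97; bids=[#4:3@97 #6:9@95] asks=[-]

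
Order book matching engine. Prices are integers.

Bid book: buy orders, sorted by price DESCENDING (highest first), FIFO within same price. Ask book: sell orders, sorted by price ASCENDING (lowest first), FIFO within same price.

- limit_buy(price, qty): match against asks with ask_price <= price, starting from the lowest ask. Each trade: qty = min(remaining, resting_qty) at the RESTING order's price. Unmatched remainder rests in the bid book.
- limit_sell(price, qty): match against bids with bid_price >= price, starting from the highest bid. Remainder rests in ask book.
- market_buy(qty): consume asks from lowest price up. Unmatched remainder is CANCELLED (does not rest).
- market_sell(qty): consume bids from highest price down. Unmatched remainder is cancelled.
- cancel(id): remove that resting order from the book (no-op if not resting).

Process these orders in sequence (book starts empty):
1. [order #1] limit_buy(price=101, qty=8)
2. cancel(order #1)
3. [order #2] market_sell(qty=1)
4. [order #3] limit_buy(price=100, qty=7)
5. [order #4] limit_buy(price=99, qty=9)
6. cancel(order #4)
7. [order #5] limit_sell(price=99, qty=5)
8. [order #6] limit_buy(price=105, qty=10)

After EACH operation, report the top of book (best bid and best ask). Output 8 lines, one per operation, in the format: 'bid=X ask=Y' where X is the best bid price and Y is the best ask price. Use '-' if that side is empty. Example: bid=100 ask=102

Answer: bid=101 ask=-
bid=- ask=-
bid=- ask=-
bid=100 ask=-
bid=100 ask=-
bid=100 ask=-
bid=100 ask=-
bid=105 ask=-

Derivation:
After op 1 [order #1] limit_buy(price=101, qty=8): fills=none; bids=[#1:8@101] asks=[-]
After op 2 cancel(order #1): fills=none; bids=[-] asks=[-]
After op 3 [order #2] market_sell(qty=1): fills=none; bids=[-] asks=[-]
After op 4 [order #3] limit_buy(price=100, qty=7): fills=none; bids=[#3:7@100] asks=[-]
After op 5 [order #4] limit_buy(price=99, qty=9): fills=none; bids=[#3:7@100 #4:9@99] asks=[-]
After op 6 cancel(order #4): fills=none; bids=[#3:7@100] asks=[-]
After op 7 [order #5] limit_sell(price=99, qty=5): fills=#3x#5:5@100; bids=[#3:2@100] asks=[-]
After op 8 [order #6] limit_buy(price=105, qty=10): fills=none; bids=[#6:10@105 #3:2@100] asks=[-]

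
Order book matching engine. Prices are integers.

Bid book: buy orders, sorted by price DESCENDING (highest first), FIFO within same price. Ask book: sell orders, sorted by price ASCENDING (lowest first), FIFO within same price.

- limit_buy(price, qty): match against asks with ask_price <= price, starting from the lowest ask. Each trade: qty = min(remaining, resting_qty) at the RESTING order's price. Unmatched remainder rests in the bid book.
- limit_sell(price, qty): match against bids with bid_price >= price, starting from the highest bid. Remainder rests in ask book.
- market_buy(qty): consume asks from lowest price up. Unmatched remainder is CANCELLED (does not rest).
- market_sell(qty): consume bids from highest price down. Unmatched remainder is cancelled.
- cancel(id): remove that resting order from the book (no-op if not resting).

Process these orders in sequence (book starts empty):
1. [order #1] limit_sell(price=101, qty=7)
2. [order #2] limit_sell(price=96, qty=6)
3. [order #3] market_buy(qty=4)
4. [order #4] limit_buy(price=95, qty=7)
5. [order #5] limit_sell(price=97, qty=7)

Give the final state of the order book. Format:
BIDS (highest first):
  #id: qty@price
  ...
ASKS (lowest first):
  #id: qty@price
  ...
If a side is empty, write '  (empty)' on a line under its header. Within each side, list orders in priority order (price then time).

After op 1 [order #1] limit_sell(price=101, qty=7): fills=none; bids=[-] asks=[#1:7@101]
After op 2 [order #2] limit_sell(price=96, qty=6): fills=none; bids=[-] asks=[#2:6@96 #1:7@101]
After op 3 [order #3] market_buy(qty=4): fills=#3x#2:4@96; bids=[-] asks=[#2:2@96 #1:7@101]
After op 4 [order #4] limit_buy(price=95, qty=7): fills=none; bids=[#4:7@95] asks=[#2:2@96 #1:7@101]
After op 5 [order #5] limit_sell(price=97, qty=7): fills=none; bids=[#4:7@95] asks=[#2:2@96 #5:7@97 #1:7@101]

Answer: BIDS (highest first):
  #4: 7@95
ASKS (lowest first):
  #2: 2@96
  #5: 7@97
  #1: 7@101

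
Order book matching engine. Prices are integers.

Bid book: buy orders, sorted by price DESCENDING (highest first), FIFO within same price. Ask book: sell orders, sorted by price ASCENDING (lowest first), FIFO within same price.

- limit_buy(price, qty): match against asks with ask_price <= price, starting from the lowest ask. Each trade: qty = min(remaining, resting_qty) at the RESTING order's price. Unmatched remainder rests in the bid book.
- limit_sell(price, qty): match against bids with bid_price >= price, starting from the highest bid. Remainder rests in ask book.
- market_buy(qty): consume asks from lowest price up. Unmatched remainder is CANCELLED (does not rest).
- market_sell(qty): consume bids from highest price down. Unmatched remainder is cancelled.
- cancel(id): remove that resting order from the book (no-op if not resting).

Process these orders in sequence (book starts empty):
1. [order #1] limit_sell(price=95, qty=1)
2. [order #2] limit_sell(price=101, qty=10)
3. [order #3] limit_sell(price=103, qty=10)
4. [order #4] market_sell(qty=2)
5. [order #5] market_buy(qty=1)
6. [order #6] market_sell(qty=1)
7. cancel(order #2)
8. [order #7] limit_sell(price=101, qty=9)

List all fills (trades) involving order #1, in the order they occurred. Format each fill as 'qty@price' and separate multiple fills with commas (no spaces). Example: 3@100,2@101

Answer: 1@95

Derivation:
After op 1 [order #1] limit_sell(price=95, qty=1): fills=none; bids=[-] asks=[#1:1@95]
After op 2 [order #2] limit_sell(price=101, qty=10): fills=none; bids=[-] asks=[#1:1@95 #2:10@101]
After op 3 [order #3] limit_sell(price=103, qty=10): fills=none; bids=[-] asks=[#1:1@95 #2:10@101 #3:10@103]
After op 4 [order #4] market_sell(qty=2): fills=none; bids=[-] asks=[#1:1@95 #2:10@101 #3:10@103]
After op 5 [order #5] market_buy(qty=1): fills=#5x#1:1@95; bids=[-] asks=[#2:10@101 #3:10@103]
After op 6 [order #6] market_sell(qty=1): fills=none; bids=[-] asks=[#2:10@101 #3:10@103]
After op 7 cancel(order #2): fills=none; bids=[-] asks=[#3:10@103]
After op 8 [order #7] limit_sell(price=101, qty=9): fills=none; bids=[-] asks=[#7:9@101 #3:10@103]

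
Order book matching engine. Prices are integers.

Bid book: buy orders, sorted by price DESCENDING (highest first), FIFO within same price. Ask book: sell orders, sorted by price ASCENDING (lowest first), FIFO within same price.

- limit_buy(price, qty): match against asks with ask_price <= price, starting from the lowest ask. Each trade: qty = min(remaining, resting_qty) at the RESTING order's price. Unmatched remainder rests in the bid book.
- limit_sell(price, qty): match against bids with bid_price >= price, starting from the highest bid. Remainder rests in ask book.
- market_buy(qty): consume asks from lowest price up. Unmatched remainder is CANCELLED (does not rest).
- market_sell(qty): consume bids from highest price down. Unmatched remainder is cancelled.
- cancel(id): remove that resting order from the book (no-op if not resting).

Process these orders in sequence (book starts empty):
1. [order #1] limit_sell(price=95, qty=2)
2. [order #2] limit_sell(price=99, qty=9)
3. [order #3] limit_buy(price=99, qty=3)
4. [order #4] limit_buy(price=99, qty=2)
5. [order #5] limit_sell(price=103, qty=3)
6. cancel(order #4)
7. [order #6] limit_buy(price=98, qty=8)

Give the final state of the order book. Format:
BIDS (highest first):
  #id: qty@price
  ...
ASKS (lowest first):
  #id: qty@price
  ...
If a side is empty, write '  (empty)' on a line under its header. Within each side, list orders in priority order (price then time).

Answer: BIDS (highest first):
  #6: 8@98
ASKS (lowest first):
  #2: 6@99
  #5: 3@103

Derivation:
After op 1 [order #1] limit_sell(price=95, qty=2): fills=none; bids=[-] asks=[#1:2@95]
After op 2 [order #2] limit_sell(price=99, qty=9): fills=none; bids=[-] asks=[#1:2@95 #2:9@99]
After op 3 [order #3] limit_buy(price=99, qty=3): fills=#3x#1:2@95 #3x#2:1@99; bids=[-] asks=[#2:8@99]
After op 4 [order #4] limit_buy(price=99, qty=2): fills=#4x#2:2@99; bids=[-] asks=[#2:6@99]
After op 5 [order #5] limit_sell(price=103, qty=3): fills=none; bids=[-] asks=[#2:6@99 #5:3@103]
After op 6 cancel(order #4): fills=none; bids=[-] asks=[#2:6@99 #5:3@103]
After op 7 [order #6] limit_buy(price=98, qty=8): fills=none; bids=[#6:8@98] asks=[#2:6@99 #5:3@103]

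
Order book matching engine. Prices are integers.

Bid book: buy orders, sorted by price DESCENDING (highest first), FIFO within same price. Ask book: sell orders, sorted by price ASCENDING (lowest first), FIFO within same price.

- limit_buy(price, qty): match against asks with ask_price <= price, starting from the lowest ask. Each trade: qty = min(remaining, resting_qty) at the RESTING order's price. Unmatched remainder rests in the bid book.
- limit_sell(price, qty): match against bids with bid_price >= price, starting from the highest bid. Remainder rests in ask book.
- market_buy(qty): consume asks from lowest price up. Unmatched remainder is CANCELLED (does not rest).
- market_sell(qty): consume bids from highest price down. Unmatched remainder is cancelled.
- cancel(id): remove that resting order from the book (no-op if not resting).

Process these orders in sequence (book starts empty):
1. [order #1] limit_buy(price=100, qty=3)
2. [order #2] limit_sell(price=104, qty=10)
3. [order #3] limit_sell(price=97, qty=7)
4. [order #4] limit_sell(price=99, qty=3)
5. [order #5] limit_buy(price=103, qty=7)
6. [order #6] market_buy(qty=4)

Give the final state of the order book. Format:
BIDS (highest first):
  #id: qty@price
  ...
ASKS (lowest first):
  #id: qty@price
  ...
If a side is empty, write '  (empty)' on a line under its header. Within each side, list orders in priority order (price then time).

Answer: BIDS (highest first):
  (empty)
ASKS (lowest first):
  #2: 6@104

Derivation:
After op 1 [order #1] limit_buy(price=100, qty=3): fills=none; bids=[#1:3@100] asks=[-]
After op 2 [order #2] limit_sell(price=104, qty=10): fills=none; bids=[#1:3@100] asks=[#2:10@104]
After op 3 [order #3] limit_sell(price=97, qty=7): fills=#1x#3:3@100; bids=[-] asks=[#3:4@97 #2:10@104]
After op 4 [order #4] limit_sell(price=99, qty=3): fills=none; bids=[-] asks=[#3:4@97 #4:3@99 #2:10@104]
After op 5 [order #5] limit_buy(price=103, qty=7): fills=#5x#3:4@97 #5x#4:3@99; bids=[-] asks=[#2:10@104]
After op 6 [order #6] market_buy(qty=4): fills=#6x#2:4@104; bids=[-] asks=[#2:6@104]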